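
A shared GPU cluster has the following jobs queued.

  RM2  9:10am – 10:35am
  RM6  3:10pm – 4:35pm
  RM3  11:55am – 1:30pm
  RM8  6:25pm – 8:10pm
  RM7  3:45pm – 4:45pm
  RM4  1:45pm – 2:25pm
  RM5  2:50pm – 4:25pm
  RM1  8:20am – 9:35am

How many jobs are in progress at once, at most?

3

Sweep the timeline, counting +1 at each start and −1 at each end (ends before starts at a tie):
8:20am start RM1 → 1
9:10am start RM2 → 2
9:35am end RM1 → 1
10:35am end RM2 → 0
11:55am start RM3 → 1
1:30pm end RM3 → 0
1:45pm start RM4 → 1
2:25pm end RM4 → 0
2:50pm start RM5 → 1
3:10pm start RM6 → 2
3:45pm start RM7 → 3
4:25pm end RM5 → 2
4:35pm end RM6 → 1
4:45pm end RM7 → 0
6:25pm start RM8 → 1
8:10pm end RM8 → 0
Peak is 3, at 3:45pm (RM5, RM6, RM7).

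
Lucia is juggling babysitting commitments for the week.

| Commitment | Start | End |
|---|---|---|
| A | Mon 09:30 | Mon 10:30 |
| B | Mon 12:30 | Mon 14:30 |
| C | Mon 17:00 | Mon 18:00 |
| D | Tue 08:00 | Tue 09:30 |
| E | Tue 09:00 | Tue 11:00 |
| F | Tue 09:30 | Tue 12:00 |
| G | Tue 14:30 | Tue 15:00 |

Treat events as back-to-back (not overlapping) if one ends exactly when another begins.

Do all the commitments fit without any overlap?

No

Sorted by start: A, B, C, D, E, F, G.
B starts after A ends — done with A.
C starts after B ends — done with B.
D starts after C ends — done with C.
E starts before D ends → D and E overlap.
That's a conflict, so the schedule is not conflict-free.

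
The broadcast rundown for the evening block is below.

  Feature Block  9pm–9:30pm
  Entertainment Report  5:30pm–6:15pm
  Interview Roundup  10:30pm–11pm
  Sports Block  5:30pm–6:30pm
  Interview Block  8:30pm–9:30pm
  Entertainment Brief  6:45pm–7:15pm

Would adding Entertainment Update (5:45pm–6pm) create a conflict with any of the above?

Yes — it overlaps Entertainment Report, Sports Block

Entertainment Report: starts 5:30pm before Entertainment Update ends 6pm, and ends 6:15pm after Entertainment Update starts 5:45pm → overlap.
Sports Block: starts 5:30pm before Entertainment Update ends 6pm, and ends 6:30pm after Entertainment Update starts 5:45pm → overlap.
Entertainment Brief: starts 6:45pm at or after Entertainment Update ends 6pm → clear.
Interview Block: starts 8:30pm at or after Entertainment Update ends 6pm → clear.
Feature Block: starts 9pm at or after Entertainment Update ends 6pm → clear.
Interview Roundup: starts 10:30pm at or after Entertainment Update ends 6pm → clear.
Entertainment Update overlaps Entertainment Report, Sports Block.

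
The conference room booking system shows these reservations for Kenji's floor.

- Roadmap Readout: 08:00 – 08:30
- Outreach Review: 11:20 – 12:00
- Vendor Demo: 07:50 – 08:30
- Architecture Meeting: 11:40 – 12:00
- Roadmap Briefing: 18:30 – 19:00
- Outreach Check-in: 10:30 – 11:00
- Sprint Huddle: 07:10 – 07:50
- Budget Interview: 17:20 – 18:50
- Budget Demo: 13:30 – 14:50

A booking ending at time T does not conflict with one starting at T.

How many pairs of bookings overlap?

3

Sorted by start: Sprint Huddle, Vendor Demo, Roadmap Readout, Outreach Check-in, Outreach Review, Architecture Meeting, Budget Demo, Budget Interview, Roadmap Briefing.
Vendor Demo starts exactly when Sprint Huddle ends (back-to-back, no overlap); Sprint Huddle is clear from here.
Roadmap Readout starts before Vendor Demo ends → Vendor Demo and Roadmap Readout overlap.
Outreach Check-in starts after Vendor Demo ends; Vendor Demo is clear from here.
Outreach Check-in starts after Roadmap Readout ends; Roadmap Readout is clear from here.
Outreach Review starts after Outreach Check-in ends; Outreach Check-in is clear from here.
Architecture Meeting starts before Outreach Review ends → Outreach Review and Architecture Meeting overlap.
Budget Demo starts after Outreach Review ends; Outreach Review is clear from here.
Budget Demo starts after Architecture Meeting ends; Architecture Meeting is clear from here.
Budget Interview starts after Budget Demo ends; Budget Demo is clear from here.
Roadmap Briefing starts before Budget Interview ends → Budget Interview and Roadmap Briefing overlap.
Overlapping pairs: Architecture Meeting & Outreach Review, Budget Interview & Roadmap Briefing, Roadmap Readout & Vendor Demo — 3 in total.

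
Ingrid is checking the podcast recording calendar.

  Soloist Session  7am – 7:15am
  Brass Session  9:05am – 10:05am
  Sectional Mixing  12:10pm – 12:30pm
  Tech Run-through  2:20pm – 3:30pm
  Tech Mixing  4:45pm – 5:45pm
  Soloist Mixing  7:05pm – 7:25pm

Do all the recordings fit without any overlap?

Two intervals overlap when each starts before the other ends.
Sorted by start: Soloist Session, Brass Session, Sectional Mixing, Tech Run-through, Tech Mixing, Soloist Mixing.
Brass Session starts after Soloist Session ends, so Soloist Session has no further overlaps.
Sectional Mixing starts after Brass Session ends, so Brass Session has no further overlaps.
Tech Run-through starts after Sectional Mixing ends, so Sectional Mixing has no further overlaps.
Tech Mixing starts after Tech Run-through ends, so Tech Run-through has no further overlaps.
Soloist Mixing starts after Tech Mixing ends.
Every pair is clear; the schedule has no overlaps.

Yes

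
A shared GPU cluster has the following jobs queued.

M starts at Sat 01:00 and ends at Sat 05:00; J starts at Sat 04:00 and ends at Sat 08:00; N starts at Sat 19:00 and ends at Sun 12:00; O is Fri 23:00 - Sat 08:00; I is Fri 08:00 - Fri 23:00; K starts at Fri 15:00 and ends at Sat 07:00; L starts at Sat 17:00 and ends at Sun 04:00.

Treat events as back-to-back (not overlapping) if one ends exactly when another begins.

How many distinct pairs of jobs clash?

8

Two intervals overlap when each starts before the other ends.
Sorted by start: I, K, O, M, J, L, N.
K starts before I ends → I and K overlap.
O starts exactly when I ends (back-to-back, no overlap) — done with I.
O starts before K ends → K and O overlap.
M starts before K ends → K and M overlap.
J starts before K ends → K and J overlap.
L starts after K ends — done with K.
M starts before O ends → O and M overlap.
J starts before O ends → O and J overlap.
L starts after O ends — done with O.
J starts before M ends → M and J overlap.
L starts after M ends — done with M.
L starts after J ends — done with J.
N starts before L ends → L and N overlap.
Overlapping pairs: I & K, J & K, J & M, J & O, K & M, K & O, L & N, M & O — 8 in total.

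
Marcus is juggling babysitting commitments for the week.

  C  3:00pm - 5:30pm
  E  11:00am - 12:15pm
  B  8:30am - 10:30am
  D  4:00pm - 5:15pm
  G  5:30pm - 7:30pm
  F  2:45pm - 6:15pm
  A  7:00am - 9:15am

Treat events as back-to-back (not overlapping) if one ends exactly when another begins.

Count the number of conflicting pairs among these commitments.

5

Sorted by start: A, B, E, F, C, D, G.
B starts before A ends → A and B overlap.
E starts after A ends — done with A.
E starts after B ends — done with B.
F starts after E ends — done with E.
C starts before F ends → F and C overlap.
D starts before F ends → F and D overlap.
G starts before F ends → F and G overlap.
D starts before C ends → C and D overlap.
G starts exactly when C ends (back-to-back, no overlap).
G starts after D ends.
Overlapping pairs: A & B, C & D, C & F, D & F, F & G — 5 in total.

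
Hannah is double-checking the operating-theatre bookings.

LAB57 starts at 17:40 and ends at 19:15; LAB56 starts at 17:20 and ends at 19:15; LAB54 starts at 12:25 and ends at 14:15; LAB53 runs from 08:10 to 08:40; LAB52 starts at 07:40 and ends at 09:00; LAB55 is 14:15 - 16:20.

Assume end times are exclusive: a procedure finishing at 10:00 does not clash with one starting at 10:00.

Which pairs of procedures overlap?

LAB52 & LAB53, LAB56 & LAB57

Two intervals overlap when each starts before the other ends.
Sorted by start: LAB52, LAB53, LAB54, LAB55, LAB56, LAB57.
LAB53 starts before LAB52 ends → LAB52 and LAB53 overlap.
LAB54 starts after LAB52 ends; LAB52 is clear from here.
LAB54 starts after LAB53 ends; LAB53 is clear from here.
LAB55 starts exactly when LAB54 ends (back-to-back, no overlap); LAB54 is clear from here.
LAB56 starts after LAB55 ends; LAB55 is clear from here.
LAB57 starts before LAB56 ends → LAB56 and LAB57 overlap.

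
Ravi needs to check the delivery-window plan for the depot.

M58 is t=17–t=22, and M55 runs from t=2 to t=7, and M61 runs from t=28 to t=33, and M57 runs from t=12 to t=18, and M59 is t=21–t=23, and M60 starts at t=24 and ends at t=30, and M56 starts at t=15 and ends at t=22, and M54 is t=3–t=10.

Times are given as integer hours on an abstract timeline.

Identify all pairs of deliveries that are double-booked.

M54 & M55, M56 & M57, M56 & M58, M56 & M59, M57 & M58, M58 & M59, M60 & M61

Sorted by start: M55, M54, M57, M56, M58, M59, M60, M61.
M54 starts before M55 ends → M55 and M54 overlap.
M57 starts after M55 ends, so M55 has no further overlaps.
M57 starts after M54 ends, so M54 has no further overlaps.
M56 starts before M57 ends → M57 and M56 overlap.
M58 starts before M57 ends → M57 and M58 overlap.
M59 starts after M57 ends, so M57 has no further overlaps.
M58 starts before M56 ends → M56 and M58 overlap.
M59 starts before M56 ends → M56 and M59 overlap.
M60 starts after M56 ends, so M56 has no further overlaps.
M59 starts before M58 ends → M58 and M59 overlap.
M60 starts after M58 ends, so M58 has no further overlaps.
M60 starts after M59 ends, so M59 has no further overlaps.
M61 starts before M60 ends → M60 and M61 overlap.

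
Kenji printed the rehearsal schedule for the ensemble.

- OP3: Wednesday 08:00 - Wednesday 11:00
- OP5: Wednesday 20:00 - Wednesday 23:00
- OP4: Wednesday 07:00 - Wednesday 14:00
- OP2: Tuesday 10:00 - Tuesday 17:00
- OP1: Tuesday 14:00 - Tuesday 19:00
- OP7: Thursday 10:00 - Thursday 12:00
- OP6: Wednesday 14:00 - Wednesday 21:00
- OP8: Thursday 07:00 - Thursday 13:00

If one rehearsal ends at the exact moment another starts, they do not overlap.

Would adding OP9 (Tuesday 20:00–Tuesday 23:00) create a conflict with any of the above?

No — it doesn't clash with anything

OP2: ends Tuesday 17:00 at or before OP9 starts Tuesday 20:00 → clear.
OP1: ends Tuesday 19:00 at or before OP9 starts Tuesday 20:00 → clear.
OP4: starts Wednesday 07:00 at or after OP9 ends Tuesday 23:00 → clear.
OP3: starts Wednesday 08:00 at or after OP9 ends Tuesday 23:00 → clear.
OP6: starts Wednesday 14:00 at or after OP9 ends Tuesday 23:00 → clear.
OP5: starts Wednesday 20:00 at or after OP9 ends Tuesday 23:00 → clear.
OP8: starts Thursday 07:00 at or after OP9 ends Tuesday 23:00 → clear.
OP7: starts Thursday 10:00 at or after OP9 ends Tuesday 23:00 → clear.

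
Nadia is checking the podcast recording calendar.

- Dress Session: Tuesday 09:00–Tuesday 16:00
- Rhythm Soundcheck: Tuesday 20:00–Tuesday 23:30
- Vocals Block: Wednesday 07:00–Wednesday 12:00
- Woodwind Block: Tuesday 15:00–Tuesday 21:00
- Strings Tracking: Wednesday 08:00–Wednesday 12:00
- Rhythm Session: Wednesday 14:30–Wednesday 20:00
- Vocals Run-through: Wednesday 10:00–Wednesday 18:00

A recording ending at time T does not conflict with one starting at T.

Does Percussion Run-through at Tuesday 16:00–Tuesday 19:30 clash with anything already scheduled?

Dress Session: ends Tuesday 16:00 at or before Percussion Run-through starts Tuesday 16:00 → clear.
Woodwind Block: starts Tuesday 15:00 before Percussion Run-through ends Tuesday 19:30, and ends Tuesday 21:00 after Percussion Run-through starts Tuesday 16:00 → overlap.
Rhythm Soundcheck: starts Tuesday 20:00 at or after Percussion Run-through ends Tuesday 19:30 → clear.
Vocals Block: starts Wednesday 07:00 at or after Percussion Run-through ends Tuesday 19:30 → clear.
Strings Tracking: starts Wednesday 08:00 at or after Percussion Run-through ends Tuesday 19:30 → clear.
Vocals Run-through: starts Wednesday 10:00 at or after Percussion Run-through ends Tuesday 19:30 → clear.
Rhythm Session: starts Wednesday 14:30 at or after Percussion Run-through ends Tuesday 19:30 → clear.
Percussion Run-through overlaps Woodwind Block.

Yes — it overlaps Woodwind Block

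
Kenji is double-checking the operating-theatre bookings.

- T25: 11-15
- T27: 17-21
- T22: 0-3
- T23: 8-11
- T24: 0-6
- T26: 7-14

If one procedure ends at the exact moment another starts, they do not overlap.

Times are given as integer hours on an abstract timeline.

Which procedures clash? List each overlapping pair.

Check each pair: they overlap iff neither finishes before the other starts.
Sorted by start: T22, T24, T26, T23, T25, T27.
T24 starts before T22 ends → T22 and T24 overlap.
T26 starts after T22 ends, so nothing later overlaps T22 either.
T26 starts after T24 ends, so nothing later overlaps T24 either.
T23 starts before T26 ends → T26 and T23 overlap.
T25 starts before T26 ends → T26 and T25 overlap.
T27 starts after T26 ends.
T25 starts exactly when T23 ends (back-to-back, no overlap), so nothing later overlaps T23 either.
T27 starts after T25 ends.

T22 & T24, T23 & T26, T25 & T26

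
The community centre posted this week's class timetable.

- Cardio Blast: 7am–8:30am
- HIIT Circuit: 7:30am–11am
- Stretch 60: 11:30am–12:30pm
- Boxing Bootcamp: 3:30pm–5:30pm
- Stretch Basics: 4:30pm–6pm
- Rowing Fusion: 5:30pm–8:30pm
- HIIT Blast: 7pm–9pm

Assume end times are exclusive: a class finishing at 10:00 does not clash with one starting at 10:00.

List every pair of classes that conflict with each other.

Boxing Bootcamp & Stretch Basics, Cardio Blast & HIIT Circuit, HIIT Blast & Rowing Fusion, Rowing Fusion & Stretch Basics

Sorted by start: Cardio Blast, HIIT Circuit, Stretch 60, Boxing Bootcamp, Stretch Basics, Rowing Fusion, HIIT Blast.
HIIT Circuit starts before Cardio Blast ends → Cardio Blast and HIIT Circuit overlap.
Stretch 60 starts after Cardio Blast ends — done with Cardio Blast.
Stretch 60 starts after HIIT Circuit ends — done with HIIT Circuit.
Boxing Bootcamp starts after Stretch 60 ends — done with Stretch 60.
Stretch Basics starts before Boxing Bootcamp ends → Boxing Bootcamp and Stretch Basics overlap.
Rowing Fusion starts exactly when Boxing Bootcamp ends (back-to-back, no overlap) — done with Boxing Bootcamp.
Rowing Fusion starts before Stretch Basics ends → Stretch Basics and Rowing Fusion overlap.
HIIT Blast starts after Stretch Basics ends.
HIIT Blast starts before Rowing Fusion ends → Rowing Fusion and HIIT Blast overlap.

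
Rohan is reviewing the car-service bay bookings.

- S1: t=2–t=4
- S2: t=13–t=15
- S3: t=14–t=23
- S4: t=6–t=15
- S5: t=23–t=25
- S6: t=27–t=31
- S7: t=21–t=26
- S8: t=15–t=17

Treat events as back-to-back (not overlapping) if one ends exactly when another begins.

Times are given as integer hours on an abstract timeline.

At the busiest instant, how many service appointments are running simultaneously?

3

Sweep the timeline, counting +1 at each start and −1 at each end (ends before starts at a tie):
t=2 start S1 → 1
t=4 end S1 → 0
t=6 start S4 → 1
t=13 start S2 → 2
t=14 start S3 → 3
t=15 end S2 → 2
t=15 end S4 → 1
t=15 start S8 → 2
t=17 end S8 → 1
t=21 start S7 → 2
t=23 end S3 → 1
t=23 start S5 → 2
t=25 end S5 → 1
t=26 end S7 → 0
t=27 start S6 → 1
t=31 end S6 → 0
Peak is 3, at t=14 (S2, S3, S4).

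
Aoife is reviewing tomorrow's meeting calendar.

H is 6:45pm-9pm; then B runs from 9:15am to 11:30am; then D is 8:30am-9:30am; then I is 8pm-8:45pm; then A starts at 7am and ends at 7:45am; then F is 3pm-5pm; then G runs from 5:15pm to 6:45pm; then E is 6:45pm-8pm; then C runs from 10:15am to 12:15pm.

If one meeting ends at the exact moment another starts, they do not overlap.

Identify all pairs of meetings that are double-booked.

Sorted by start: A, D, B, C, F, G, E, H, I.
D starts after A ends; A is clear from here.
B starts before D ends → D and B overlap.
C starts after D ends; D is clear from here.
C starts before B ends → B and C overlap.
F starts after B ends; B is clear from here.
F starts after C ends; C is clear from here.
G starts after F ends; F is clear from here.
E starts exactly when G ends (back-to-back, no overlap); G is clear from here.
H starts before E ends → E and H overlap.
I starts exactly when E ends (back-to-back, no overlap).
I starts before H ends → H and I overlap.

B & C, B & D, E & H, H & I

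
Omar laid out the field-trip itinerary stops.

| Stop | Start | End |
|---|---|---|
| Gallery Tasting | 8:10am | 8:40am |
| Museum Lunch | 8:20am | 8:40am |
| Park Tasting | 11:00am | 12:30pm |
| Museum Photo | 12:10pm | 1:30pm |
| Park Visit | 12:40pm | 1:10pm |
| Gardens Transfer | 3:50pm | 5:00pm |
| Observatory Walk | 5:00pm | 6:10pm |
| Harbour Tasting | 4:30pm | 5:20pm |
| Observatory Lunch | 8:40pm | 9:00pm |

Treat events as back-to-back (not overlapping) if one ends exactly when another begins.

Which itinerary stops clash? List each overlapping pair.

Sorted by start: Gallery Tasting, Museum Lunch, Park Tasting, Museum Photo, Park Visit, Gardens Transfer, Harbour Tasting, Observatory Walk, Observatory Lunch.
Museum Lunch starts before Gallery Tasting ends → Gallery Tasting and Museum Lunch overlap.
Park Tasting starts after Gallery Tasting ends; Gallery Tasting is clear from here.
Park Tasting starts after Museum Lunch ends; Museum Lunch is clear from here.
Museum Photo starts before Park Tasting ends → Park Tasting and Museum Photo overlap.
Park Visit starts after Park Tasting ends; Park Tasting is clear from here.
Park Visit starts before Museum Photo ends → Museum Photo and Park Visit overlap.
Gardens Transfer starts after Museum Photo ends; Museum Photo is clear from here.
Gardens Transfer starts after Park Visit ends; Park Visit is clear from here.
Harbour Tasting starts before Gardens Transfer ends → Gardens Transfer and Harbour Tasting overlap.
Observatory Walk starts exactly when Gardens Transfer ends (back-to-back, no overlap); Gardens Transfer is clear from here.
Observatory Walk starts before Harbour Tasting ends → Harbour Tasting and Observatory Walk overlap.
Observatory Lunch starts after Harbour Tasting ends.
Observatory Lunch starts after Observatory Walk ends.

Gallery Tasting & Museum Lunch, Gardens Transfer & Harbour Tasting, Harbour Tasting & Observatory Walk, Museum Photo & Park Tasting, Museum Photo & Park Visit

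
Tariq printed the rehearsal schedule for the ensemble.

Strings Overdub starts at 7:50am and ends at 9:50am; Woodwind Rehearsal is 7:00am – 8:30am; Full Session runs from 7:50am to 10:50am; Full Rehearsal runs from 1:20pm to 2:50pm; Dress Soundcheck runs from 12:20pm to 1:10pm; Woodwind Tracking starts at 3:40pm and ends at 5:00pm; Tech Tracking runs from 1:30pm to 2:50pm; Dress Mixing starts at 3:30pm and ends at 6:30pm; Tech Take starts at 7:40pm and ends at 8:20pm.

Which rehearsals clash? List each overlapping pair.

Sorted by start: Woodwind Rehearsal, Strings Overdub, Full Session, Dress Soundcheck, Full Rehearsal, Tech Tracking, Dress Mixing, Woodwind Tracking, Tech Take.
Strings Overdub starts before Woodwind Rehearsal ends → Woodwind Rehearsal and Strings Overdub overlap.
Full Session starts before Woodwind Rehearsal ends → Woodwind Rehearsal and Full Session overlap.
Dress Soundcheck starts after Woodwind Rehearsal ends; Woodwind Rehearsal is clear from here.
Full Session starts before Strings Overdub ends → Strings Overdub and Full Session overlap.
Dress Soundcheck starts after Strings Overdub ends; Strings Overdub is clear from here.
Dress Soundcheck starts after Full Session ends; Full Session is clear from here.
Full Rehearsal starts after Dress Soundcheck ends; Dress Soundcheck is clear from here.
Tech Tracking starts before Full Rehearsal ends → Full Rehearsal and Tech Tracking overlap.
Dress Mixing starts after Full Rehearsal ends; Full Rehearsal is clear from here.
Dress Mixing starts after Tech Tracking ends; Tech Tracking is clear from here.
Woodwind Tracking starts before Dress Mixing ends → Dress Mixing and Woodwind Tracking overlap.
Tech Take starts after Dress Mixing ends.
Tech Take starts after Woodwind Tracking ends.

Dress Mixing & Woodwind Tracking, Full Rehearsal & Tech Tracking, Full Session & Strings Overdub, Full Session & Woodwind Rehearsal, Strings Overdub & Woodwind Rehearsal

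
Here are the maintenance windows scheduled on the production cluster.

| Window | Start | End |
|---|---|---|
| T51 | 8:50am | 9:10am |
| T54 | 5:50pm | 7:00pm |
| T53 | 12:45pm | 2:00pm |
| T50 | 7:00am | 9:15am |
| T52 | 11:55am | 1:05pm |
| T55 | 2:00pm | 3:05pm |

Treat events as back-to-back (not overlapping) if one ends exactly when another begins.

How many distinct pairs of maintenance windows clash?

2

Sorted by start: T50, T51, T52, T53, T55, T54.
T51 starts before T50 ends → T50 and T51 overlap.
T52 starts after T50 ends, so T50 has no further overlaps.
T52 starts after T51 ends, so T51 has no further overlaps.
T53 starts before T52 ends → T52 and T53 overlap.
T55 starts after T52 ends, so T52 has no further overlaps.
T55 starts exactly when T53 ends (back-to-back, no overlap), so T53 has no further overlaps.
T54 starts after T55 ends.
Overlapping pairs: T50 & T51, T52 & T53 — 2 in total.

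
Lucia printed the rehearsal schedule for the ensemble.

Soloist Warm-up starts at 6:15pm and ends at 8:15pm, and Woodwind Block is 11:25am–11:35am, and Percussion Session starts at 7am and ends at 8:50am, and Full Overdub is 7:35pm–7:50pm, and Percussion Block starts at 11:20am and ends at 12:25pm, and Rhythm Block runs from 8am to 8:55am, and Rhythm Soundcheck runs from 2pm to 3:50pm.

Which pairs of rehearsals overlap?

Full Overdub & Soloist Warm-up, Percussion Block & Woodwind Block, Percussion Session & Rhythm Block

Two intervals overlap when each starts before the other ends.
Sorted by start: Percussion Session, Rhythm Block, Percussion Block, Woodwind Block, Rhythm Soundcheck, Soloist Warm-up, Full Overdub.
Rhythm Block starts before Percussion Session ends → Percussion Session and Rhythm Block overlap.
Percussion Block starts after Percussion Session ends, so Percussion Session has no further overlaps.
Percussion Block starts after Rhythm Block ends, so Rhythm Block has no further overlaps.
Woodwind Block starts before Percussion Block ends → Percussion Block and Woodwind Block overlap.
Rhythm Soundcheck starts after Percussion Block ends, so Percussion Block has no further overlaps.
Rhythm Soundcheck starts after Woodwind Block ends, so Woodwind Block has no further overlaps.
Soloist Warm-up starts after Rhythm Soundcheck ends, so Rhythm Soundcheck has no further overlaps.
Full Overdub starts before Soloist Warm-up ends → Soloist Warm-up and Full Overdub overlap.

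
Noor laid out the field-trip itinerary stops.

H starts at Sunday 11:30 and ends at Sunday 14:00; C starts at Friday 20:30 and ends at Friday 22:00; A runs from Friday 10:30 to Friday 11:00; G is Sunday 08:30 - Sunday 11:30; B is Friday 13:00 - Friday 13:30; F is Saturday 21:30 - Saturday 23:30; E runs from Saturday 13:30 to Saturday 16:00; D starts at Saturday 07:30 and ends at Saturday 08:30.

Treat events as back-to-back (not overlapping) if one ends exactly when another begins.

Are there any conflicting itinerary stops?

Two intervals overlap when each starts before the other ends.
Sorted by start: A, B, C, D, E, F, G, H.
B starts after A ends, so A has no further overlaps.
C starts after B ends, so B has no further overlaps.
D starts after C ends, so C has no further overlaps.
E starts after D ends, so D has no further overlaps.
F starts after E ends, so E has no further overlaps.
G starts after F ends, so F has no further overlaps.
H starts exactly when G ends (back-to-back, no overlap).
Every pair is clear; the schedule has no overlaps.

No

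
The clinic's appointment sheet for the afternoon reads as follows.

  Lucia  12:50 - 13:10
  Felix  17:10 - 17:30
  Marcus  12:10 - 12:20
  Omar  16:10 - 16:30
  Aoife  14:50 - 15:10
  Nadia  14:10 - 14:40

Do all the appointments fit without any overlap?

Two intervals overlap when each starts before the other ends.
Sorted by start: Marcus, Lucia, Nadia, Aoife, Omar, Felix.
Lucia starts after Marcus ends, so Marcus has no further overlaps.
Nadia starts after Lucia ends, so Lucia has no further overlaps.
Aoife starts after Nadia ends, so Nadia has no further overlaps.
Omar starts after Aoife ends, so Aoife has no further overlaps.
Felix starts after Omar ends.
Every pair is clear; the schedule has no overlaps.

Yes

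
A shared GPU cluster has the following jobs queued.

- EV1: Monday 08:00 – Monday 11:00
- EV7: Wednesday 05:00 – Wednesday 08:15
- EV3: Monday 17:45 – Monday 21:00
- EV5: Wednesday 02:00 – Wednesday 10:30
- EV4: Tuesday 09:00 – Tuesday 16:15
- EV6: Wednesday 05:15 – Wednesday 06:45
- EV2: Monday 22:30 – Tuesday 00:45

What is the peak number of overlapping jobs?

3

Sweep the timeline, counting +1 at each start and −1 at each end (ends before starts at a tie):
Monday 08:00 start EV1 → 1
Monday 11:00 end EV1 → 0
Monday 17:45 start EV3 → 1
Monday 21:00 end EV3 → 0
Monday 22:30 start EV2 → 1
Tuesday 00:45 end EV2 → 0
Tuesday 09:00 start EV4 → 1
Tuesday 16:15 end EV4 → 0
Wednesday 02:00 start EV5 → 1
Wednesday 05:00 start EV7 → 2
Wednesday 05:15 start EV6 → 3
Wednesday 06:45 end EV6 → 2
Wednesday 08:15 end EV7 → 1
Wednesday 10:30 end EV5 → 0
Peak is 3, at Wednesday 05:15 (EV5, EV6, EV7).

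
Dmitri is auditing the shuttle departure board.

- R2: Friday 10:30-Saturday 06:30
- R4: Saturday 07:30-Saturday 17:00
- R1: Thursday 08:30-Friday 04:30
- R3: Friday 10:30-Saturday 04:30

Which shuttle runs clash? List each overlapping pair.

Two intervals overlap when each starts before the other ends.
Sorted by start: R1, R2, R3, R4.
R2 starts after R1 ends — done with R1.
R3 starts before R2 ends → R2 and R3 overlap.
R4 starts after R2 ends.
R4 starts after R3 ends.

R2 & R3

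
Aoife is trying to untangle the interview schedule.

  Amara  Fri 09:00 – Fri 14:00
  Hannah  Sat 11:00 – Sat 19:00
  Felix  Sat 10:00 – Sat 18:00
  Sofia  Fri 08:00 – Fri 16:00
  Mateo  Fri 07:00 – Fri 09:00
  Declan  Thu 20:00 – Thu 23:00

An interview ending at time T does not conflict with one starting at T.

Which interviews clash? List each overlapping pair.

Amara & Sofia, Felix & Hannah, Mateo & Sofia

Sorted by start: Declan, Mateo, Sofia, Amara, Felix, Hannah.
Mateo starts after Declan ends, so Declan has no further overlaps.
Sofia starts before Mateo ends → Mateo and Sofia overlap.
Amara starts exactly when Mateo ends (back-to-back, no overlap), so Mateo has no further overlaps.
Amara starts before Sofia ends → Sofia and Amara overlap.
Felix starts after Sofia ends, so Sofia has no further overlaps.
Felix starts after Amara ends, so Amara has no further overlaps.
Hannah starts before Felix ends → Felix and Hannah overlap.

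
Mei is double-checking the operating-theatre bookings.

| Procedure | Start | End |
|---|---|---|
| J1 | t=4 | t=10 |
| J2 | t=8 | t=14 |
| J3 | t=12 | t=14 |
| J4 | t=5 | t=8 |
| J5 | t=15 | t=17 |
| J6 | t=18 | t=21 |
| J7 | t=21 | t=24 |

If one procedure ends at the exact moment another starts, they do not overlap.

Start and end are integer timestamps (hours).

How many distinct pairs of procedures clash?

3

Sorted by start: J1, J4, J2, J3, J5, J6, J7.
J4 starts before J1 ends → J1 and J4 overlap.
J2 starts before J1 ends → J1 and J2 overlap.
J3 starts after J1 ends — done with J1.
J2 starts exactly when J4 ends (back-to-back, no overlap) — done with J4.
J3 starts before J2 ends → J2 and J3 overlap.
J5 starts after J2 ends — done with J2.
J5 starts after J3 ends — done with J3.
J6 starts after J5 ends — done with J5.
J7 starts exactly when J6 ends (back-to-back, no overlap).
Overlapping pairs: J1 & J2, J1 & J4, J2 & J3 — 3 in total.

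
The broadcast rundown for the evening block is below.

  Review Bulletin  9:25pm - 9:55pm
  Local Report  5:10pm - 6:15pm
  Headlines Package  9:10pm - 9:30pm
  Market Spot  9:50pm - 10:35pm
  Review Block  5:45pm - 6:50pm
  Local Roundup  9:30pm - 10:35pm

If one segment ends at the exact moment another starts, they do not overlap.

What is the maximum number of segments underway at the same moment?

3

Sort all start/end points and keep a running count:
5:10pm start Local Report → 1
5:45pm start Review Block → 2
6:15pm end Local Report → 1
6:50pm end Review Block → 0
9:10pm start Headlines Package → 1
9:25pm start Review Bulletin → 2
9:30pm end Headlines Package → 1
9:30pm start Local Roundup → 2
9:50pm start Market Spot → 3
9:55pm end Review Bulletin → 2
10:35pm end Local Roundup → 1
10:35pm end Market Spot → 0
Peak is 3, at 9:50pm (Local Roundup, Market Spot, Review Bulletin).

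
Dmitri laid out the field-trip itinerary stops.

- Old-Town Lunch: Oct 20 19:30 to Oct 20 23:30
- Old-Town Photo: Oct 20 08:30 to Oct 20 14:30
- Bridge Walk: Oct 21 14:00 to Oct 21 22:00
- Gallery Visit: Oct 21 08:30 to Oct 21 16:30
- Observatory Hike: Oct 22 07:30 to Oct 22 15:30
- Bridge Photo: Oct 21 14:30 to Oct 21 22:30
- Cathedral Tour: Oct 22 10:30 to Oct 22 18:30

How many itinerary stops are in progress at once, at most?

Sweep the timeline, counting +1 at each start and −1 at each end (ends before starts at a tie):
Oct 20 08:30 start Old-Town Photo → 1
Oct 20 14:30 end Old-Town Photo → 0
Oct 20 19:30 start Old-Town Lunch → 1
Oct 20 23:30 end Old-Town Lunch → 0
Oct 21 08:30 start Gallery Visit → 1
Oct 21 14:00 start Bridge Walk → 2
Oct 21 14:30 start Bridge Photo → 3
Oct 21 16:30 end Gallery Visit → 2
Oct 21 22:00 end Bridge Walk → 1
Oct 21 22:30 end Bridge Photo → 0
Oct 22 07:30 start Observatory Hike → 1
Oct 22 10:30 start Cathedral Tour → 2
Oct 22 15:30 end Observatory Hike → 1
Oct 22 18:30 end Cathedral Tour → 0
Peak is 3, at Oct 21 14:30 (Bridge Photo, Bridge Walk, Gallery Visit).

3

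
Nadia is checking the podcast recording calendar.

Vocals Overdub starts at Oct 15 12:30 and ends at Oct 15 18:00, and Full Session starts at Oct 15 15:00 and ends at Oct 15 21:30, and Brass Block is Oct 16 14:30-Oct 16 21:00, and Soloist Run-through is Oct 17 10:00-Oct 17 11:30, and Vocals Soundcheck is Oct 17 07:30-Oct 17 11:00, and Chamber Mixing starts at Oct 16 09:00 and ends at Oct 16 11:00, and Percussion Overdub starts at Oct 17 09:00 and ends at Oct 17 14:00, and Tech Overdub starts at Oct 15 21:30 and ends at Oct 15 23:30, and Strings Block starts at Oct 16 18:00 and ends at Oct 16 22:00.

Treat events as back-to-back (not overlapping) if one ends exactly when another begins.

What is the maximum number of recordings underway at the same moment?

Sort all start/end points and keep a running count:
Oct 15 12:30 start Vocals Overdub → 1
Oct 15 15:00 start Full Session → 2
Oct 15 18:00 end Vocals Overdub → 1
Oct 15 21:30 end Full Session → 0
Oct 15 21:30 start Tech Overdub → 1
Oct 15 23:30 end Tech Overdub → 0
Oct 16 09:00 start Chamber Mixing → 1
Oct 16 11:00 end Chamber Mixing → 0
Oct 16 14:30 start Brass Block → 1
Oct 16 18:00 start Strings Block → 2
Oct 16 21:00 end Brass Block → 1
Oct 16 22:00 end Strings Block → 0
Oct 17 07:30 start Vocals Soundcheck → 1
Oct 17 09:00 start Percussion Overdub → 2
Oct 17 10:00 start Soloist Run-through → 3
Oct 17 11:00 end Vocals Soundcheck → 2
Oct 17 11:30 end Soloist Run-through → 1
Oct 17 14:00 end Percussion Overdub → 0
Peak is 3, at Oct 17 10:00 (Percussion Overdub, Soloist Run-through, Vocals Soundcheck).

3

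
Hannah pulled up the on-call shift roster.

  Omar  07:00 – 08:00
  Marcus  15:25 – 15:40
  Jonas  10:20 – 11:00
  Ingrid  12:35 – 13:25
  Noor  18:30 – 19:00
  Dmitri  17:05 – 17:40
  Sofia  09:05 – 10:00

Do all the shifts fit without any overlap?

Two intervals overlap when each starts before the other ends.
Sorted by start: Omar, Sofia, Jonas, Ingrid, Marcus, Dmitri, Noor.
Sofia starts after Omar ends — done with Omar.
Jonas starts after Sofia ends — done with Sofia.
Ingrid starts after Jonas ends — done with Jonas.
Marcus starts after Ingrid ends — done with Ingrid.
Dmitri starts after Marcus ends — done with Marcus.
Noor starts after Dmitri ends.
Every pair is clear; the schedule has no overlaps.

Yes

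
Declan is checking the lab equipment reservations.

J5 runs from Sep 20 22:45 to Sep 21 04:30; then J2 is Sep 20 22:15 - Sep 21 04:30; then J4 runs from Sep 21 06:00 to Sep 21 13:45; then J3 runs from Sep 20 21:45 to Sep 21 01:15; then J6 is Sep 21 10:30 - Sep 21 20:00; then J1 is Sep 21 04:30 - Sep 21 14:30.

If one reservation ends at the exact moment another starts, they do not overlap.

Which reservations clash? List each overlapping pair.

Sorted by start: J3, J2, J5, J1, J4, J6.
J2 starts before J3 ends → J3 and J2 overlap.
J5 starts before J3 ends → J3 and J5 overlap.
J1 starts after J3 ends, so nothing later overlaps J3 either.
J5 starts before J2 ends → J2 and J5 overlap.
J1 starts exactly when J2 ends (back-to-back, no overlap), so nothing later overlaps J2 either.
J1 starts exactly when J5 ends (back-to-back, no overlap), so nothing later overlaps J5 either.
J4 starts before J1 ends → J1 and J4 overlap.
J6 starts before J1 ends → J1 and J6 overlap.
J6 starts before J4 ends → J4 and J6 overlap.

J1 & J4, J1 & J6, J2 & J3, J2 & J5, J3 & J5, J4 & J6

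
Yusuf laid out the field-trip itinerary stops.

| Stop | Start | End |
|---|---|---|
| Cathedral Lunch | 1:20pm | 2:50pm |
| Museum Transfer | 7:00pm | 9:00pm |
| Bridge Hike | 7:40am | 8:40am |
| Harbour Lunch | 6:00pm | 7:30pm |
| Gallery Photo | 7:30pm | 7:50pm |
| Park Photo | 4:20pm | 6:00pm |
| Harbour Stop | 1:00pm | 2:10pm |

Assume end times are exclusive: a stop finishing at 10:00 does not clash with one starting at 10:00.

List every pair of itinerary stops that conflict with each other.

Sorted by start: Bridge Hike, Harbour Stop, Cathedral Lunch, Park Photo, Harbour Lunch, Museum Transfer, Gallery Photo.
Harbour Stop starts after Bridge Hike ends, so Bridge Hike has no further overlaps.
Cathedral Lunch starts before Harbour Stop ends → Harbour Stop and Cathedral Lunch overlap.
Park Photo starts after Harbour Stop ends, so Harbour Stop has no further overlaps.
Park Photo starts after Cathedral Lunch ends, so Cathedral Lunch has no further overlaps.
Harbour Lunch starts exactly when Park Photo ends (back-to-back, no overlap), so Park Photo has no further overlaps.
Museum Transfer starts before Harbour Lunch ends → Harbour Lunch and Museum Transfer overlap.
Gallery Photo starts exactly when Harbour Lunch ends (back-to-back, no overlap).
Gallery Photo starts before Museum Transfer ends → Museum Transfer and Gallery Photo overlap.

Cathedral Lunch & Harbour Stop, Gallery Photo & Museum Transfer, Harbour Lunch & Museum Transfer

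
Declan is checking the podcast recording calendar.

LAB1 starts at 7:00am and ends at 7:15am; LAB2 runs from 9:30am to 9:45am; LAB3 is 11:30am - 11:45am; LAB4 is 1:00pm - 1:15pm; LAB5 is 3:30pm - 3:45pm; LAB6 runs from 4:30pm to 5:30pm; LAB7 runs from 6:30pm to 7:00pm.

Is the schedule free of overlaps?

Sorted by start: LAB1, LAB2, LAB3, LAB4, LAB5, LAB6, LAB7.
LAB2 starts after LAB1 ends, so nothing later overlaps LAB1 either.
LAB3 starts after LAB2 ends, so nothing later overlaps LAB2 either.
LAB4 starts after LAB3 ends, so nothing later overlaps LAB3 either.
LAB5 starts after LAB4 ends, so nothing later overlaps LAB4 either.
LAB6 starts after LAB5 ends, so nothing later overlaps LAB5 either.
LAB7 starts after LAB6 ends.
Every pair is clear; the schedule has no overlaps.

Yes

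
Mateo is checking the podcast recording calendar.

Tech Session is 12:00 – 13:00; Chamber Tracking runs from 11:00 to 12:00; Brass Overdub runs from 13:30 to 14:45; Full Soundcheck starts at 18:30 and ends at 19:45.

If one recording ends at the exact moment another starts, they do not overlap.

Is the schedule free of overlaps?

Sorted by start: Chamber Tracking, Tech Session, Brass Overdub, Full Soundcheck.
Tech Session starts exactly when Chamber Tracking ends (back-to-back, no overlap), so nothing later overlaps Chamber Tracking either.
Brass Overdub starts after Tech Session ends, so nothing later overlaps Tech Session either.
Full Soundcheck starts after Brass Overdub ends.
Every pair is clear; the schedule has no overlaps.

Yes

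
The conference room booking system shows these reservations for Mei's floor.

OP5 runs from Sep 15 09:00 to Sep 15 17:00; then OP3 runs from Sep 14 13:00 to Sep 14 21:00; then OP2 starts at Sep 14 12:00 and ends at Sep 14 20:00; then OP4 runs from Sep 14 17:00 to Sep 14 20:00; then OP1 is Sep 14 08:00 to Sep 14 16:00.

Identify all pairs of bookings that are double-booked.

OP1 & OP2, OP1 & OP3, OP2 & OP3, OP2 & OP4, OP3 & OP4

Sorted by start: OP1, OP2, OP3, OP4, OP5.
OP2 starts before OP1 ends → OP1 and OP2 overlap.
OP3 starts before OP1 ends → OP1 and OP3 overlap.
OP4 starts after OP1 ends — done with OP1.
OP3 starts before OP2 ends → OP2 and OP3 overlap.
OP4 starts before OP2 ends → OP2 and OP4 overlap.
OP5 starts after OP2 ends.
OP4 starts before OP3 ends → OP3 and OP4 overlap.
OP5 starts after OP3 ends.
OP5 starts after OP4 ends.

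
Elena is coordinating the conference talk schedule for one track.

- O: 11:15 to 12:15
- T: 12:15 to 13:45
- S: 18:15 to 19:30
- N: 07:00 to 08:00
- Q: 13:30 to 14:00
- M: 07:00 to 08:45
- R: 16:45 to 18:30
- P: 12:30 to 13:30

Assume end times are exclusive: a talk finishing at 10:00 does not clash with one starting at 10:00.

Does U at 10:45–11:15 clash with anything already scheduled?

M: ends 08:45 at or before U starts 10:45 → clear.
N: ends 08:00 at or before U starts 10:45 → clear.
O: starts 11:15 at or after U ends 11:15 → clear.
T: starts 12:15 at or after U ends 11:15 → clear.
P: starts 12:30 at or after U ends 11:15 → clear.
Q: starts 13:30 at or after U ends 11:15 → clear.
R: starts 16:45 at or after U ends 11:15 → clear.
S: starts 18:15 at or after U ends 11:15 → clear.

No — it doesn't clash with anything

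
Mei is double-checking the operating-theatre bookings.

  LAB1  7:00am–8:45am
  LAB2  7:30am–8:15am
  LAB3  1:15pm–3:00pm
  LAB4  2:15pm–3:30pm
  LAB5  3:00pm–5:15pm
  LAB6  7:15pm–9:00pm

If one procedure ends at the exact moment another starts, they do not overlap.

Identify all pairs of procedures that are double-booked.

Check each pair: they overlap iff neither finishes before the other starts.
Sorted by start: LAB1, LAB2, LAB3, LAB4, LAB5, LAB6.
LAB2 starts before LAB1 ends → LAB1 and LAB2 overlap.
LAB3 starts after LAB1 ends — done with LAB1.
LAB3 starts after LAB2 ends — done with LAB2.
LAB4 starts before LAB3 ends → LAB3 and LAB4 overlap.
LAB5 starts exactly when LAB3 ends (back-to-back, no overlap) — done with LAB3.
LAB5 starts before LAB4 ends → LAB4 and LAB5 overlap.
LAB6 starts after LAB4 ends.
LAB6 starts after LAB5 ends.

LAB1 & LAB2, LAB3 & LAB4, LAB4 & LAB5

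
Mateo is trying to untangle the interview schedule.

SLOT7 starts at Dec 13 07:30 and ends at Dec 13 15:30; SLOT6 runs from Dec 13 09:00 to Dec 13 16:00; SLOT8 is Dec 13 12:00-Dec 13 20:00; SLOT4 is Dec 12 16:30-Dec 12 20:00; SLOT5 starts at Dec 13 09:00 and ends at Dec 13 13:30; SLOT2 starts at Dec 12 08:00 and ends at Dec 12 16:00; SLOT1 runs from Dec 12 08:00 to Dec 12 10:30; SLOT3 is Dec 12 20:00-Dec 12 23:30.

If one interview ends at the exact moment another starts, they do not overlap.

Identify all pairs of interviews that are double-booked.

SLOT1 & SLOT2, SLOT5 & SLOT6, SLOT5 & SLOT7, SLOT5 & SLOT8, SLOT6 & SLOT7, SLOT6 & SLOT8, SLOT7 & SLOT8

Sorted by start: SLOT1, SLOT2, SLOT4, SLOT3, SLOT7, SLOT5, SLOT6, SLOT8.
SLOT2 starts before SLOT1 ends → SLOT1 and SLOT2 overlap.
SLOT4 starts after SLOT1 ends, so nothing later overlaps SLOT1 either.
SLOT4 starts after SLOT2 ends, so nothing later overlaps SLOT2 either.
SLOT3 starts exactly when SLOT4 ends (back-to-back, no overlap), so nothing later overlaps SLOT4 either.
SLOT7 starts after SLOT3 ends, so nothing later overlaps SLOT3 either.
SLOT5 starts before SLOT7 ends → SLOT7 and SLOT5 overlap.
SLOT6 starts before SLOT7 ends → SLOT7 and SLOT6 overlap.
SLOT8 starts before SLOT7 ends → SLOT7 and SLOT8 overlap.
SLOT6 starts before SLOT5 ends → SLOT5 and SLOT6 overlap.
SLOT8 starts before SLOT5 ends → SLOT5 and SLOT8 overlap.
SLOT8 starts before SLOT6 ends → SLOT6 and SLOT8 overlap.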